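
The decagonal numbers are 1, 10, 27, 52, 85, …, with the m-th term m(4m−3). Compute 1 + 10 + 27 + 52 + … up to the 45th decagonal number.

122475

Σ i(4i−3) = 4Σi² − 3Σi over i = 1..45.
Σi = 1035 and Σi² = 31395.
4·31395 − 3·1035 = 122475.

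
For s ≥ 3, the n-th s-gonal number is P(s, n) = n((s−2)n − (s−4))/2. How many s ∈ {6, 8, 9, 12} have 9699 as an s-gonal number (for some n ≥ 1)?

s = 6: P(6, 69) = 9453 and P(6, 70) = 9730; 9699 is not s-gonal.
s = 8: P(8, 57) = 9633 and P(8, 58) = 9976; 9699 is not s-gonal.
s = 9: P(9, 53) = 9699. ✓
s = 12: P(12, 44) = 9504 and P(12, 45) = 9945; 9699 is not s-gonal.
Hits: s ∈ {9} → 1.

1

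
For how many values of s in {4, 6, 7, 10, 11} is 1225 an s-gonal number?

s = 4: P(4, 35) = 1225. ✓
s = 6: P(6, 25) = 1225. ✓
s = 7: P(7, 22) = 1177 and P(7, 23) = 1288; 1225 is not s-gonal.
s = 10: P(10, 17) = 1105 and P(10, 18) = 1242; 1225 is not s-gonal.
s = 11: P(11, 16) = 1096 and P(11, 17) = 1241; 1225 is not s-gonal.
Hits: s ∈ {4, 6} → 2.

2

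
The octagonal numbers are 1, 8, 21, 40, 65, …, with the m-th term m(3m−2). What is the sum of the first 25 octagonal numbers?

15925

Σ i(3i−2) = 3Σi² − 2Σi over i = 1..25.
Σi = 325 and Σi² = 5525.
3·5525 − 2·325 = 15925.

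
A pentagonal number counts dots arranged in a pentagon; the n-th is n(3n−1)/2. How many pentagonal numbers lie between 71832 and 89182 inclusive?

The n-th pentagonal number is n(3n−1)/2.
Smallest index with value ≥ 71832: n = 219 (giving 71832).
Largest index with value ≤ 89182: n = 244 (giving 89182).
Indices 219 through 244: 26 terms.

26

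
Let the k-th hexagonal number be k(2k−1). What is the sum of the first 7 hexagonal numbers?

252

Σ i(2i−1) = 2Σi² − Σi over i = 1..7.
Σi = 28 and Σi² = 140.
2·140 − 1·28 = 252.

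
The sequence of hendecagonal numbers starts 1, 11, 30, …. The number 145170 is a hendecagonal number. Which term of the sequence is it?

180

Set n(9n−7)/2 = 145170, giving 9n² − 7n − 290340 = 0.
The discriminant is 49 + 72·145170 = 10452289, and √10452289 = 3233.
So n = (7 + 3233) / 18 = 3240/18 = 180.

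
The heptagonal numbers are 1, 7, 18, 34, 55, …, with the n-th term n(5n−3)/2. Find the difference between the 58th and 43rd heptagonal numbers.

3765

58·(5·58 − 3)/2 = 8323 and 43·(5·43 − 3)/2 = 4558.
Difference: 8323 − 4558 = 3765.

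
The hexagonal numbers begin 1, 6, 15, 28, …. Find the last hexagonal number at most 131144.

Solve n(2n−1) ≤ 131144 for integer n.
n = 256 gives 130816 ≤ 131144, while n = 257 gives 131841 > 131144; so the answer is 130816.

130816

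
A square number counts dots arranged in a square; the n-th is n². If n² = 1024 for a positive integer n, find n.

32

We need n² = 1024, so n = √1024 = 32.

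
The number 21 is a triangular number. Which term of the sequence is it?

Set n(n+1)/2 = 21, giving n² + n − 42 = 0.
The discriminant is 1 + 8·21 = 169, and √169 = 13.
So n = (-1 + 13) / 2 = 12/2 = 6.

6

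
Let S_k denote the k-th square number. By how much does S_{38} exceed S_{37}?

n² − (n−1)² = 2n − 1, so 38² − 37² = 2·38 − 1 = 75.

75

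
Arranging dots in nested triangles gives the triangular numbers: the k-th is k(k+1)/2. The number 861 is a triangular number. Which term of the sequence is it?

41

Set n(n+1)/2 = 861, giving n² + n − 1722 = 0.
So n = (-1 + 83) / 2 = 82/2 = 41.
Check: 41·42/2 = 861. ✓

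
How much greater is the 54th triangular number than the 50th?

210

54·55/2 = 1485 and 50·51/2 = 1275.
Difference: 1485 − 1275 = 210.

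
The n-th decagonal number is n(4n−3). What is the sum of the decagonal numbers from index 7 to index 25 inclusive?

20824

Σ i(4i−3) = 4Σi² − 3Σi over i = 7..25.
Σi = 325 − 21 = 304 and Σi² = 5525 − 91 = 5434.
4·5434 − 3·304 = 20824.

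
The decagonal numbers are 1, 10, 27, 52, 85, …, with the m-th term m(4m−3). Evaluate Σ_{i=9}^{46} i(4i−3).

Σ i(4i−3) = 4Σi² − 3Σi over i = 9..46.
Σi = 1081 − 36 = 1045 and Σi² = 33511 − 204 = 33307.
4·33307 − 3·1045 = 130093.

130093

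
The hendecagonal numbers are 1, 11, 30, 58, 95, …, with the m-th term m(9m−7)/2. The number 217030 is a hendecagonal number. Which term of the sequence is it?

220

Set n(9n−7)/2 = 217030, giving 9n² − 7n − 434060 = 0.
The discriminant is 49 + 72·217030 = 15626209, and √15626209 = 3953.
So n = (7 + 3953) / 18 = 3960/18 = 220.
Check: 220·(9·220 − 7)/2 = 217030. ✓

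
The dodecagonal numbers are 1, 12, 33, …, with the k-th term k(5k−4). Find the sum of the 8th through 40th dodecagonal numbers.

Σ i(5i−4) = 5Σi² − 4Σi over i = 8..40.
Σi = 820 − 28 = 792 and Σi² = 22140 − 140 = 22000.
5·22000 − 4·792 = 106832.

106832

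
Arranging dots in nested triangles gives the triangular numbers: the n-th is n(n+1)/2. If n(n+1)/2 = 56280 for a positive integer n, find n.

335

Set n(n+1)/2 = 56280, giving n² + n − 112560 = 0.
The discriminant is 1 + 8·56280 = 450241, and √450241 = 671.
So n = (-1 + 671) / 2 = 670/2 = 335.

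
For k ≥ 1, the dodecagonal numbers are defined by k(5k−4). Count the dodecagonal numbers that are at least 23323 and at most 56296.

38

The n-th dodecagonal number is n(5n−4).
Smallest index with value ≥ 23323: n = 69 (giving 23529).
Largest index with value ≤ 56296: n = 106 (giving 55756).
Indices 69 through 106: 38 terms.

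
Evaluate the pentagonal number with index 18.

The 18th pentagonal number is n(3n−1)/2 with n = 18.
18·(3·18 − 1)/2 = 18·53/2 = 477.

477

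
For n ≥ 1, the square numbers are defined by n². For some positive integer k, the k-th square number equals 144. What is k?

12

We need n² = 144, so n = √144 = 12.
Check: 12² = 144. ✓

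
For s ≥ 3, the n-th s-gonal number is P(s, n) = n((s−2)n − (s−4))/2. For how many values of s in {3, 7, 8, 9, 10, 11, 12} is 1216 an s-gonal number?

s = 3: P(3, 48) = 1176 and P(3, 49) = 1225; 1216 is not s-gonal.
s = 7: P(7, 22) = 1177 and P(7, 23) = 1288; 1216 is not s-gonal.
s = 8: P(8, 20) = 1160 and P(8, 21) = 1281; 1216 is not s-gonal.
s = 9: P(9, 19) = 1216. ✓
s = 10: P(10, 17) = 1105 and P(10, 18) = 1242; 1216 is not s-gonal.
s = 11: P(11, 16) = 1096 and P(11, 17) = 1241; 1216 is not s-gonal.
s = 12: P(12, 16) = 1216. ✓
Hits: s ∈ {9, 12} → 2.

2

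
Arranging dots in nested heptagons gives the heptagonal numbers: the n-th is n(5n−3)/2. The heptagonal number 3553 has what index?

Set n(5n−3)/2 = 3553, giving 5n² − 3n − 7106 = 0.
The discriminant is 9 + 40·3553 = 142129, and √142129 = 377.
So n = (3 + 377) / 10 = 380/10 = 38.
Check: 38·(5·38 − 3)/2 = 3553. ✓

38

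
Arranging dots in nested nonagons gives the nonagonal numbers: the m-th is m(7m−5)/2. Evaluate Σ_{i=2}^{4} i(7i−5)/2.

79

Σ i(7i−5)/2 = (7Σi² − 5Σi) / 2 over i = 2..4.
Σi = 10 − 1 = 9 and Σi² = 30 − 1 = 29.
(7·29 − 5·9) / 2 = 158/2 = 79.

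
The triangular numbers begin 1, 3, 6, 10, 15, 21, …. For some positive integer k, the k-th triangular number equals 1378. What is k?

52

Set n(n+1)/2 = 1378, giving n² + n − 2756 = 0.
The discriminant is 1 + 8·1378 = 11025, and √11025 = 105.
So n = (-1 + 105) / 2 = 104/2 = 52.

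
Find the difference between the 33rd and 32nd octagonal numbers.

Consecutive octagonal numbers differ by 6n − 5: here 6·33 − 5 = 193.

193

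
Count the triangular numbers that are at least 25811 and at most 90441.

The n-th triangular number is n(n+1)/2.
Smallest index with value ≥ 25811: n = 227 (giving 25878).
Largest index with value ≤ 90441: n = 424 (giving 90100).
Indices 227 through 424: 198 terms.

198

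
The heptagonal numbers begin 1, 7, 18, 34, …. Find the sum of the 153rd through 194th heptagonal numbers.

3165232

Σ i(5i−3)/2 = (5Σi² − 3Σi) / 2 over i = 153..194.
Σi = 18915 − 11628 = 7287 and Σi² = 2452645 − 1182180 = 1270465.
(5·1270465 − 3·7287) / 2 = 6330464/2 = 3165232.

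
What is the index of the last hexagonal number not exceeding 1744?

29

Solve n(2n−1) ≤ 1744 for integer n.
n = 29 gives 1653 ≤ 1744, while n = 30 gives 1770 > 1744; so the answer is index 29.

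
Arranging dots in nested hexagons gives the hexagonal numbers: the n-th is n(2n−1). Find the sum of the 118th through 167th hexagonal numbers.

2044325

Σ i(2i−1) = 2Σi² − Σi over i = 118..167.
Σi = 14028 − 6903 = 7125 and Σi² = 1566460 − 540735 = 1025725.
2·1025725 − 1·7125 = 2044325.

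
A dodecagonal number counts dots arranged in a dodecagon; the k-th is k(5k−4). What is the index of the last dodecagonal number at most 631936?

Solve n(5n−4) ≤ 631936 for integer n.
n = 355 gives 628705 ≤ 631936, while n = 356 gives 632256 > 631936; so the answer is index 355.

355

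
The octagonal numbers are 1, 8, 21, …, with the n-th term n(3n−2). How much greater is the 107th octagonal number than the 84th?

13133

107·(3·107 − 2) = 34133 and 84·(3·84 − 2) = 21000.
Difference: 34133 − 21000 = 13133.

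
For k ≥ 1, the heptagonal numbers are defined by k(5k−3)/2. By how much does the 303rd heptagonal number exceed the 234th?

92529

303·(5·303 − 3)/2 = 229068 and 234·(5·234 − 3)/2 = 136539.
Difference: 229068 − 136539 = 92529.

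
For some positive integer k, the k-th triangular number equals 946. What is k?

Set n(n+1)/2 = 946, giving n² + n − 1892 = 0.
So n = (-1 + 87) / 2 = 86/2 = 43.
Check: 43·44/2 = 946. ✓

43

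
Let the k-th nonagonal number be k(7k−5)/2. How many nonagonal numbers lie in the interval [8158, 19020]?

26

The n-th nonagonal number is n(7n−5)/2.
Smallest index with value ≥ 8158: n = 49 (giving 8281).
Largest index with value ≤ 19020: n = 74 (giving 18981).
Indices 49 through 74: 26 terms.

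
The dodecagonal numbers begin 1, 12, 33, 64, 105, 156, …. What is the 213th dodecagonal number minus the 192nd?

213·(5·213 − 4) = 225993 and 192·(5·192 − 4) = 183552.
Difference: 225993 − 183552 = 42441.

42441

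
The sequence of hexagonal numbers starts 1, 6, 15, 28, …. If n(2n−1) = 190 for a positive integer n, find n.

Set n(2n−1) = 190, giving 2n² − n − 190 = 0.
The discriminant is 1 + 8·190 = 1521, and √1521 = 39.
So n = (1 + 39) / 4 = 40/4 = 10.

10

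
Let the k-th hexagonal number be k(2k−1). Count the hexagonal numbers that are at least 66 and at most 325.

The n-th hexagonal number is n(2n−1).
Smallest index with value ≥ 66: n = 6 (giving 66).
Largest index with value ≤ 325: n = 13 (giving 325).
Indices 6 through 13: 8 terms.

8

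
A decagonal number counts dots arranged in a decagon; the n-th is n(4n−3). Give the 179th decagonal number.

The 179th decagonal number is n(4n−3) with n = 179.
179·(4·179 − 3) = 179·713 = 127627.

127627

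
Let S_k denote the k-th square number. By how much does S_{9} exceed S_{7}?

9² = 81 and 7² = 49.
Difference: 81 − 49 = 32.

32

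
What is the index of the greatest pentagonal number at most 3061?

Solve n(3n−1)/2 ≤ 3061 for integer n.
n = 45 gives 3015 ≤ 3061, while n = 46 gives 3151 > 3061; so the answer is index 45.

45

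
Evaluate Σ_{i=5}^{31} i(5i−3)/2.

25236

Σ i(5i−3)/2 = (5Σi² − 3Σi) / 2 over i = 5..31.
Σi = 496 − 10 = 486 and Σi² = 10416 − 30 = 10386.
(5·10386 − 3·486) / 2 = 50472/2 = 25236.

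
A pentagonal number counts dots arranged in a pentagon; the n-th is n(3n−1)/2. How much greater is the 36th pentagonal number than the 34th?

209

36·(3·36 − 1)/2 = 1926 and 34·(3·34 − 1)/2 = 1717.
Difference: 1926 − 1717 = 209.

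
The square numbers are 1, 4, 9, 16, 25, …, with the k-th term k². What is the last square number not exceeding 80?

Solve n² ≤ 80 for integer n.
n = 8 gives 64 ≤ 80, while n = 9 gives 81 > 80; so the answer is 64.

64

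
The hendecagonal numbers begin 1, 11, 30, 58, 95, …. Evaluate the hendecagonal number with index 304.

414808

The 304th hendecagonal number is n(9n−7)/2 with n = 304.
304·(9·304 − 7)/2 = 304·2729/2 = 414808.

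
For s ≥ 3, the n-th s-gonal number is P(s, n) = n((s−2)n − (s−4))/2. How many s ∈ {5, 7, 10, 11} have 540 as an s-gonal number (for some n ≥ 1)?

2

s = 5: P(5, 19) = 532 and P(5, 20) = 590; 540 is not s-gonal.
s = 7: P(7, 15) = 540. ✓
s = 10: P(10, 12) = 540. ✓
s = 11: P(11, 11) = 506 and P(11, 12) = 606; 540 is not s-gonal.
Hits: s ∈ {7, 10} → 2.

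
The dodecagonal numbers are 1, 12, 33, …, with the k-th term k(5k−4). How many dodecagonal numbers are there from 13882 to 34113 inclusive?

The n-th dodecagonal number is n(5n−4).
Smallest index with value ≥ 13882: n = 54 (giving 14364).
Largest index with value ≤ 34113: n = 83 (giving 34113).
Indices 54 through 83: 30 terms.

30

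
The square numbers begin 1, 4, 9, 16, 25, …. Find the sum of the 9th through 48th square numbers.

Σ_{i=9}^{48} i² = 38024 − 204 = 37820.

37820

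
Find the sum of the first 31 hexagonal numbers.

Σ i(2i−1) = 2Σi² − Σi over i = 1..31.
Σi = 496 and Σi² = 10416.
2·10416 − 1·496 = 20336.

20336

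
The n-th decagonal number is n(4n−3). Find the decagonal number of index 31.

The 31st decagonal number is n(4n−3) with n = 31.
31·(4·31 − 3) = 31·121 = 3751.

3751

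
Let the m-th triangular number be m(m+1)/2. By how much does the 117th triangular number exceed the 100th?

117·118/2 = 6903 and 100·101/2 = 5050.
Difference: 6903 − 5050 = 1853.

1853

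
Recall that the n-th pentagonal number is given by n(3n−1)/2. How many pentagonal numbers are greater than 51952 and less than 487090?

384

The n-th pentagonal number is n(3n−1)/2.
Smallest index with value > 51952: n = 187 (giving 52360).
Largest index with value < 487090: n = 570 (giving 487065).
Indices 187 through 570: 384 terms.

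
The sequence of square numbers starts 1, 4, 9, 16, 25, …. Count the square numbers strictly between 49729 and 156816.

The n-th square number is n².
Smallest index with value > 49729: n = 224 (giving 50176).
Largest index with value < 156816: n = 395 (giving 156025).
Indices 224 through 395: 172 terms.

172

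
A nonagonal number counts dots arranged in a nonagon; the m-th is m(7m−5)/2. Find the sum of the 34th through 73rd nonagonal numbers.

Σ i(7i−5)/2 = (7Σi² − 5Σi) / 2 over i = 34..73.
Σi = 2701 − 561 = 2140 and Σi² = 132349 − 12529 = 119820.
(7·119820 − 5·2140) / 2 = 828040/2 = 414020.

414020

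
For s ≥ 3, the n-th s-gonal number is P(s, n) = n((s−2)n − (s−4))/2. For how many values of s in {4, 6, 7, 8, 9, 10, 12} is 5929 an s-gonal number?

s = 4: P(4, 77) = 5929. ✓
s = 6: P(6, 54) = 5778 and P(6, 55) = 5995; 5929 is not s-gonal.
s = 7: P(7, 49) = 5929. ✓
s = 8: P(8, 44) = 5720 and P(8, 45) = 5985; 5929 is not s-gonal.
s = 9: P(9, 41) = 5781 and P(9, 42) = 6069; 5929 is not s-gonal.
s = 10: P(10, 38) = 5662 and P(10, 39) = 5967; 5929 is not s-gonal.
s = 12: P(12, 34) = 5644 and P(12, 35) = 5985; 5929 is not s-gonal.
Hits: s ∈ {4, 7} → 2.

2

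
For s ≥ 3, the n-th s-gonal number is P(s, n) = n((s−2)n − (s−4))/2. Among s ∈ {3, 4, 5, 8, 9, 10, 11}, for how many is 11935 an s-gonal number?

2

s = 3: P(3, 154) = 11935. ✓
s = 4: P(4, 109) = 11881 and P(4, 110) = 12100; 11935 is not s-gonal.
s = 5: P(5, 89) = 11837 and P(5, 90) = 12105; 11935 is not s-gonal.
s = 8: P(8, 63) = 11781 and P(8, 64) = 12160; 11935 is not s-gonal.
s = 9: P(9, 58) = 11629 and P(9, 59) = 12036; 11935 is not s-gonal.
s = 10: P(10, 55) = 11935. ✓
s = 11: P(11, 51) = 11526 and P(11, 52) = 11986; 11935 is not s-gonal.
Hits: s ∈ {3, 10} → 2.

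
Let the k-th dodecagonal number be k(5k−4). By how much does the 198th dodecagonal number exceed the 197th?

Consecutive dodecagonal numbers differ by 10n − 9: here 10·198 − 9 = 1971.

1971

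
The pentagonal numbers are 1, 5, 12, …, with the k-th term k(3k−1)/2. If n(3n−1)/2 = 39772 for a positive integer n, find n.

163

Set n(3n−1)/2 = 39772, giving 3n² − n − 79544 = 0.
The discriminant is 1 + 24·39772 = 954529, and √954529 = 977.
So n = (1 + 977) / 6 = 978/6 = 163.
Check: 163·(3·163 − 1)/2 = 39772. ✓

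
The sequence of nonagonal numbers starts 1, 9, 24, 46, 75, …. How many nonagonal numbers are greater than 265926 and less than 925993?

The n-th nonagonal number is n(7n−5)/2.
Smallest index with value > 265926: n = 277 (giving 267859).
Largest index with value < 925993: n = 514 (giving 923401).
Indices 277 through 514: 238 terms.

238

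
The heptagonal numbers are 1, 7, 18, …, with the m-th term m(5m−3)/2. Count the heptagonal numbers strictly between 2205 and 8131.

27

The n-th heptagonal number is n(5n−3)/2.
Smallest index with value > 2205: n = 31 (giving 2356).
Largest index with value < 8131: n = 57 (giving 8037).
Indices 31 through 57: 27 terms.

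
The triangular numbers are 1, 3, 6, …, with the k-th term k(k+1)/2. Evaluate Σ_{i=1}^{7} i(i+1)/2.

84

Σ i(i+1)/2 = (Σi² + Σi) / 2 over i = 1..7.
Σi = 28 and Σi² = 140.
(1·140 + 1·28) / 2 = 168/2 = 84.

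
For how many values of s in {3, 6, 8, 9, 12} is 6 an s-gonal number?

2

s = 3: P(3, 3) = 6. ✓
s = 6: P(6, 2) = 6. ✓
s = 8: P(8, 1) = 1 and P(8, 2) = 8; 6 is not s-gonal.
s = 9: P(9, 1) = 1 and P(9, 2) = 9; 6 is not s-gonal.
s = 12: P(12, 1) = 1 and P(12, 2) = 12; 6 is not s-gonal.
Hits: s ∈ {3, 6} → 2.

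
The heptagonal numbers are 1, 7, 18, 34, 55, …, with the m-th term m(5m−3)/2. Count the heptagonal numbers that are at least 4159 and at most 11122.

The n-th heptagonal number is n(5n−3)/2.
Smallest index with value ≥ 4159: n = 42 (giving 4347).
Largest index with value ≤ 11122: n = 67 (giving 11122).
Indices 42 through 67: 26 terms.

26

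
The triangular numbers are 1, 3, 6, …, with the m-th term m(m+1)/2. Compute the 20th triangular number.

The 20th triangular number is n(n+1)/2 with n = 20.
20·21/2 = 420/2 = 210.

210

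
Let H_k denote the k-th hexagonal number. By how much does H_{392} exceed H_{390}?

3126

392·(2·392 − 1) = 306936 and 390·(2·390 − 1) = 303810.
Difference: 306936 − 303810 = 3126.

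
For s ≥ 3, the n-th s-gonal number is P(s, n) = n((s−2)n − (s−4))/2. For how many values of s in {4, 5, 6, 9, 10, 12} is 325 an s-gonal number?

s = 4: P(4, 18) = 324 and P(4, 19) = 361; 325 is not s-gonal.
s = 5: P(5, 14) = 287 and P(5, 15) = 330; 325 is not s-gonal.
s = 6: P(6, 13) = 325. ✓
s = 9: P(9, 10) = 325. ✓
s = 10: P(10, 9) = 297 and P(10, 10) = 370; 325 is not s-gonal.
s = 12: P(12, 8) = 288 and P(12, 9) = 369; 325 is not s-gonal.
Hits: s ∈ {6, 9} → 2.

2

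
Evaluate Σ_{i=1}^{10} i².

385

Σ_{i=1}^{10} i² = 10·11·21/6 = 385.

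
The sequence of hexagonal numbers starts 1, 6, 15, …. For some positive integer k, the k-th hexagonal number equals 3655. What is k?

Set n(2n−1) = 3655, giving 2n² − n − 3655 = 0.
The discriminant is 1 + 8·3655 = 29241, and √29241 = 171.
So n = (1 + 171) / 4 = 172/4 = 43.

43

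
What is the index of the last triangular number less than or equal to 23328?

215

Solve n(n+1)/2 ≤ 23328 for integer n.
n = 215 gives 23220 ≤ 23328, while n = 216 gives 23436 > 23328; so the answer is index 215.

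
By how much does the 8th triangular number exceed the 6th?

15

8·9/2 = 36 and 6·7/2 = 21.
Difference: 36 − 21 = 15.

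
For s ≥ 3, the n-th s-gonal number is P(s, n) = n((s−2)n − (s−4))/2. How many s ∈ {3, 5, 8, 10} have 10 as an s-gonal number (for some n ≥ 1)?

2

s = 3: P(3, 4) = 10. ✓
s = 5: P(5, 2) = 5 and P(5, 3) = 12; 10 is not s-gonal.
s = 8: P(8, 2) = 8 and P(8, 3) = 21; 10 is not s-gonal.
s = 10: P(10, 2) = 10. ✓
Hits: s ∈ {3, 10} → 2.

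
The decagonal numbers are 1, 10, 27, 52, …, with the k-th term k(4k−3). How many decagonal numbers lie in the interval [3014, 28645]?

The n-th decagonal number is n(4n−3).
Smallest index with value ≥ 3014: n = 28 (giving 3052).
Largest index with value ≤ 28645: n = 85 (giving 28645).
Indices 28 through 85: 58 terms.

58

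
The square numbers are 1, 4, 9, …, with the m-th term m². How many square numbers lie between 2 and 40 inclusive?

5

The n-th square number is n².
Smallest index with value ≥ 2: n = 2 (giving 4).
Largest index with value ≤ 40: n = 6 (giving 36).
Indices 2 through 6: 5 terms.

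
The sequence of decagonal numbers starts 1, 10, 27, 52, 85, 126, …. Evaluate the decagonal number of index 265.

280105

The 265th decagonal number is n(4n−3) with n = 265.
265·(4·265 − 3) = 265·1057 = 280105.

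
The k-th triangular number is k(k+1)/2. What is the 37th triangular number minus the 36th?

Consecutive triangular numbers differ by n: T_{37} − T_{36} = 37.

37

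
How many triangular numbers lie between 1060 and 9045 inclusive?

89

The n-th triangular number is n(n+1)/2.
Smallest index with value ≥ 1060: n = 46 (giving 1081).
Largest index with value ≤ 9045: n = 134 (giving 9045).
Indices 46 through 134: 89 terms.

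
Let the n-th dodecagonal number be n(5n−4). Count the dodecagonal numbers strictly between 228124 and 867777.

The n-th dodecagonal number is n(5n−4).
Smallest index with value > 228124: n = 215 (giving 230265).
Largest index with value < 867777: n = 416 (giving 863616).
Indices 215 through 416: 202 terms.

202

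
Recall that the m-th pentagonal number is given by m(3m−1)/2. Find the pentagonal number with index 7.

The 7th pentagonal number is n(3n−1)/2 with n = 7.
7·(3·7 − 1)/2 = 7·20/2 = 7·10 = 70.

70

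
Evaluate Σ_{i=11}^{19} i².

2085

Σ_{i=11}^{19} i² = 2470 − 385 = 2085.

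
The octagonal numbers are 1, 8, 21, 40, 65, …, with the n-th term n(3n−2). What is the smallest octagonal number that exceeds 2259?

2296

Solve n(3n−2) > 2259 for integer n.
The largest n with value ≤ 2259 is 27 (since 2133 ≤ 2259 < 2296), so the first above is n = 28, value 2296.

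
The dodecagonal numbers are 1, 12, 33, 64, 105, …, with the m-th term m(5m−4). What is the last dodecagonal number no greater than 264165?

263580

Solve n(5n−4) ≤ 264165 for integer n.
n = 230 gives 263580 ≤ 264165, while n = 231 gives 265881 > 264165; so the answer is 263580.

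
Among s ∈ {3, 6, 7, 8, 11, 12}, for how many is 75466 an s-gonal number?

s = 3: P(3, 388) = 75466. ✓
s = 6: P(6, 194) = 75078 and P(6, 195) = 75855; 75466 is not s-gonal.
s = 7: P(7, 174) = 75429 and P(7, 175) = 76300; 75466 is not s-gonal.
s = 8: P(8, 158) = 74576 and P(8, 159) = 75525; 75466 is not s-gonal.
s = 11: P(11, 129) = 74433 and P(11, 130) = 75595; 75466 is not s-gonal.
s = 12: P(12, 123) = 75153 and P(12, 124) = 76384; 75466 is not s-gonal.
Hits: s ∈ {3} → 1.

1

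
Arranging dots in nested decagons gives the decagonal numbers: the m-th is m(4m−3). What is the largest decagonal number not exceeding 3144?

Solve n(4n−3) ≤ 3144 for integer n.
n = 28 gives 3052 ≤ 3144, while n = 29 gives 3277 > 3144; so the answer is 3052.

3052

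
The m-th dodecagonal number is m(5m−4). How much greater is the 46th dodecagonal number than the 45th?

Consecutive dodecagonal numbers differ by 10n − 9: here 10·46 − 9 = 451.

451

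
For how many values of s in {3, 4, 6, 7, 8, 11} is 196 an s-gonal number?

2

s = 3: P(3, 19) = 190 and P(3, 20) = 210; 196 is not s-gonal.
s = 4: P(4, 14) = 196. ✓
s = 6: P(6, 10) = 190 and P(6, 11) = 231; 196 is not s-gonal.
s = 7: P(7, 9) = 189 and P(7, 10) = 235; 196 is not s-gonal.
s = 8: P(8, 8) = 176 and P(8, 9) = 225; 196 is not s-gonal.
s = 11: P(11, 7) = 196. ✓
Hits: s ∈ {4, 11} → 2.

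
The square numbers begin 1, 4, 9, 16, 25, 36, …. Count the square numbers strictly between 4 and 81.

The n-th square number is n².
Smallest index with value > 4: n = 3 (giving 9).
Largest index with value < 81: n = 8 (giving 64).
Indices 3 through 8: 6 terms.

6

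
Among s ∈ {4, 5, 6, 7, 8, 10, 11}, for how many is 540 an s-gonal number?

2

s = 4: P(4, 23) = 529 and P(4, 24) = 576; 540 is not s-gonal.
s = 5: P(5, 19) = 532 and P(5, 20) = 590; 540 is not s-gonal.
s = 6: P(6, 16) = 496 and P(6, 17) = 561; 540 is not s-gonal.
s = 7: P(7, 15) = 540. ✓
s = 8: P(8, 13) = 481 and P(8, 14) = 560; 540 is not s-gonal.
s = 10: P(10, 12) = 540. ✓
s = 11: P(11, 11) = 506 and P(11, 12) = 606; 540 is not s-gonal.
Hits: s ∈ {7, 10} → 2.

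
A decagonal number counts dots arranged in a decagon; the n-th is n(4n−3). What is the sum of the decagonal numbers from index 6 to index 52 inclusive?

188611

Σ i(4i−3) = 4Σi² − 3Σi over i = 6..52.
Σi = 1378 − 15 = 1363 and Σi² = 48230 − 55 = 48175.
4·48175 − 3·1363 = 188611.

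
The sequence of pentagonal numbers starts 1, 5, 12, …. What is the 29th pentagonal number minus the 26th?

246

29·(3·29 − 1)/2 = 1247 and 26·(3·26 − 1)/2 = 1001.
Difference: 1247 − 1001 = 246.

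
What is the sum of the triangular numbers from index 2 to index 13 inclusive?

454

Σ i(i+1)/2 = (Σi² + Σi) / 2 over i = 2..13.
Σi = 91 − 1 = 90 and Σi² = 819 − 1 = 818.
(1·818 + 1·90) / 2 = 908/2 = 454.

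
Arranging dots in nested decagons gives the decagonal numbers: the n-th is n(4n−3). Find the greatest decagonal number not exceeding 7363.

Solve n(4n−3) ≤ 7363 for integer n.
n = 43 gives 7267 ≤ 7363, while n = 44 gives 7612 > 7363; so the answer is 7267.

7267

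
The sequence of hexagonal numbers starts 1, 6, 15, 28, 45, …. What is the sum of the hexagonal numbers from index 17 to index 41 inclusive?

Σ i(2i−1) = 2Σi² − Σi over i = 17..41.
Σi = 861 − 136 = 725 and Σi² = 23821 − 1496 = 22325.
2·22325 − 1·725 = 43925.

43925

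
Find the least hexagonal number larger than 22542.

22791

Solve n(2n−1) > 22542 for integer n.
The largest n with value ≤ 22542 is 106 (since 22366 ≤ 22542 < 22791), so the first above is n = 107, value 22791.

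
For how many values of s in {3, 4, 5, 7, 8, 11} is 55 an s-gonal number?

s = 3: P(3, 10) = 55. ✓
s = 4: P(4, 7) = 49 and P(4, 8) = 64; 55 is not s-gonal.
s = 5: P(5, 6) = 51 and P(5, 7) = 70; 55 is not s-gonal.
s = 7: P(7, 5) = 55. ✓
s = 8: P(8, 4) = 40 and P(8, 5) = 65; 55 is not s-gonal.
s = 11: P(11, 3) = 30 and P(11, 4) = 58; 55 is not s-gonal.
Hits: s ∈ {3, 7} → 2.

2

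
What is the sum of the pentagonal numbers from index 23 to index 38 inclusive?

Σ i(3i−1)/2 = (3Σi² − Σi) / 2 over i = 23..38.
Σi = 741 − 253 = 488 and Σi² = 19019 − 3795 = 15224.
(3·15224 − 1·488) / 2 = 45184/2 = 22592.

22592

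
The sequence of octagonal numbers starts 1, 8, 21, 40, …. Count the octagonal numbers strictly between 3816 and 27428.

59

The n-th octagonal number is n(3n−2).
Smallest index with value > 3816: n = 37 (giving 4033).
Largest index with value < 27428: n = 95 (giving 26885).
Indices 37 through 95: 59 terms.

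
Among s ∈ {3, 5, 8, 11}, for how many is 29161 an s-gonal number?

1

s = 3: P(3, 241) = 29161. ✓
s = 5: P(5, 139) = 28912 and P(5, 140) = 29330; 29161 is not s-gonal.
s = 8: P(8, 98) = 28616 and P(8, 99) = 29205; 29161 is not s-gonal.
s = 11: P(11, 80) = 28520 and P(11, 81) = 29241; 29161 is not s-gonal.
Hits: s ∈ {3} → 1.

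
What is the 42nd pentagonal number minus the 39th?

42·(3·42 − 1)/2 = 2625 and 39·(3·39 − 1)/2 = 2262.
Difference: 2625 − 2262 = 363.

363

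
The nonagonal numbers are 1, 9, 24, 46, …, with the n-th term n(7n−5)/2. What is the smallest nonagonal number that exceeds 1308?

Solve n(7n−5)/2 > 1308 for integer n.
The largest n with value ≤ 1308 is 19 (since 1216 ≤ 1308 < 1350), so the first above is n = 20, value 1350.

1350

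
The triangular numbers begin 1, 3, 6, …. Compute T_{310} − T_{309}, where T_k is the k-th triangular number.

310

Consecutive triangular numbers differ by n: T_{310} − T_{309} = 310.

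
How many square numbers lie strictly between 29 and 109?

5

The n-th square number is n².
Smallest index with value > 29: n = 6 (giving 36).
Largest index with value < 109: n = 10 (giving 100).
Indices 6 through 10: 5 terms.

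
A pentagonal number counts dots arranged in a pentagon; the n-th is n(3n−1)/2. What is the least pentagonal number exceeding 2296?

Solve n(3n−1)/2 > 2296 for integer n.
The largest n with value ≤ 2296 is 39 (since 2262 ≤ 2296 < 2380), so the first above is n = 40, value 2380.

2380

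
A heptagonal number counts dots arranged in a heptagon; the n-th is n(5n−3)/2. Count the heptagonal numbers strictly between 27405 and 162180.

149

The n-th heptagonal number is n(5n−3)/2.
Smallest index with value > 27405: n = 106 (giving 27931).
Largest index with value < 162180: n = 254 (giving 160909).
Indices 106 through 254: 149 terms.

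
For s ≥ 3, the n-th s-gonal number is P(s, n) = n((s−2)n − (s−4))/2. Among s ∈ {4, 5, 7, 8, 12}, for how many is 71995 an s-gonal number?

s = 4: P(4, 268) = 71824 and P(4, 269) = 72361; 71995 is not s-gonal.
s = 5: P(5, 219) = 71832 and P(5, 220) = 72490; 71995 is not s-gonal.
s = 7: P(7, 170) = 71995. ✓
s = 8: P(8, 155) = 71765 and P(8, 156) = 72696; 71995 is not s-gonal.
s = 12: P(12, 120) = 71520 and P(12, 121) = 72721; 71995 is not s-gonal.
Hits: s ∈ {7} → 1.

1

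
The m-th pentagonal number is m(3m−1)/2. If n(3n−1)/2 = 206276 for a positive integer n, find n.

Set n(3n−1)/2 = 206276, giving 3n² − n − 412552 = 0.
The discriminant is 1 + 24·206276 = 4950625, and √4950625 = 2225.
So n = (1 + 2225) / 6 = 2226/6 = 371.

371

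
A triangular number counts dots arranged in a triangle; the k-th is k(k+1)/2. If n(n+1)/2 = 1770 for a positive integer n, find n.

Set n(n+1)/2 = 1770, giving n² + n − 3540 = 0.
So n = (-1 + 119) / 2 = 118/2 = 59.

59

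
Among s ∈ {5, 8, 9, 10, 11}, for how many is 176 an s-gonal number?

s = 5: P(5, 11) = 176. ✓
s = 8: P(8, 8) = 176. ✓
s = 9: P(9, 7) = 154 and P(9, 8) = 204; 176 is not s-gonal.
s = 10: P(10, 7) = 175 and P(10, 8) = 232; 176 is not s-gonal.
s = 11: P(11, 6) = 141 and P(11, 7) = 196; 176 is not s-gonal.
Hits: s ∈ {5, 8} → 2.

2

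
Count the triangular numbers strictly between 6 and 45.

5

The n-th triangular number is n(n+1)/2.
Smallest index with value > 6: n = 4 (giving 10).
Largest index with value < 45: n = 8 (giving 36).
Indices 4 through 8: 5 terms.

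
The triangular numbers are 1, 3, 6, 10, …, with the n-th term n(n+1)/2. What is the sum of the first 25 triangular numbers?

Σ i(i+1)/2 = (Σi² + Σi) / 2 over i = 1..25.
Σi = 325 and Σi² = 5525.
(1·5525 + 1·325) / 2 = 5850/2 = 2925.

2925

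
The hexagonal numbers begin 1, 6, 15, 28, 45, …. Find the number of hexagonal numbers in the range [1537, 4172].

18

The n-th hexagonal number is n(2n−1).
Smallest index with value ≥ 1537: n = 28 (giving 1540).
Largest index with value ≤ 4172: n = 45 (giving 4005).
Indices 28 through 45: 18 terms.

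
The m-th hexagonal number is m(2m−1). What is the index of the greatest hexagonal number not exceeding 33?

Solve n(2n−1) ≤ 33 for integer n.
n = 4 gives 28 ≤ 33, while n = 5 gives 45 > 33; so the answer is index 4.

4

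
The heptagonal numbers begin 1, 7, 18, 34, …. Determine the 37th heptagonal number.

37·(5·37 − 3)/2 = 37·182/2 = 37·91 = 3367.

3367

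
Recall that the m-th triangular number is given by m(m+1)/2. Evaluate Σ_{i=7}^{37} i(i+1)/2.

Σ i(i+1)/2 = (Σi² + Σi) / 2 over i = 7..37.
Σi = 703 − 21 = 682 and Σi² = 17575 − 91 = 17484.
(1·17484 + 1·682) / 2 = 18166/2 = 9083.

9083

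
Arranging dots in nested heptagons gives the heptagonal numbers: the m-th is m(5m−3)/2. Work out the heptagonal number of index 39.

3744

The 39th heptagonal number is n(5n−3)/2 with n = 39.
39·(5·39 − 3)/2 = 39·192/2 = 39·96 = 3744.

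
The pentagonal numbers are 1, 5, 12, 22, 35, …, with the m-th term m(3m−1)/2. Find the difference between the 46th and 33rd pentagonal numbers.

46·(3·46 − 1)/2 = 3151 and 33·(3·33 − 1)/2 = 1617.
Difference: 3151 − 1617 = 1534.

1534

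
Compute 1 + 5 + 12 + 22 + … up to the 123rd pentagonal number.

937998

Σ i(3i−1)/2 = (3Σi² − Σi) / 2 over i = 1..123.
Σi = 7626 and Σi² = 627874.
(3·627874 − 1·7626) / 2 = 1875996/2 = 937998.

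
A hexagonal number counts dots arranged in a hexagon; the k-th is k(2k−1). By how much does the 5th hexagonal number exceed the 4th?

Consecutive hexagonal numbers differ by 4n − 3: here 4·5 − 3 = 17.

17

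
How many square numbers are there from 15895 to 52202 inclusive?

The n-th square number is n².
Smallest index with value ≥ 15895: n = 127 (giving 16129).
Largest index with value ≤ 52202: n = 228 (giving 51984).
Indices 127 through 228: 102 terms.

102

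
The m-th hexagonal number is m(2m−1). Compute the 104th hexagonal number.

21528

The 104th hexagonal number is n(2n−1) with n = 104.
104·(2·104 − 1) = 104·207 = 21528.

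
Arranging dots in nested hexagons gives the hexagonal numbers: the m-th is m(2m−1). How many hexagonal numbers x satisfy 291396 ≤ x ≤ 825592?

The n-th hexagonal number is n(2n−1).
Smallest index with value ≥ 291396: n = 382 (giving 291466).
Largest index with value ≤ 825592: n = 642 (giving 823686).
Indices 382 through 642: 261 terms.

261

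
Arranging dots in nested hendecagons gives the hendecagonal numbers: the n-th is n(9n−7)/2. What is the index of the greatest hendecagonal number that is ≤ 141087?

177

Solve n(9n−7)/2 ≤ 141087 for integer n.
n = 177 gives 140361 ≤ 141087, while n = 178 gives 141955 > 141087; so the answer is index 177.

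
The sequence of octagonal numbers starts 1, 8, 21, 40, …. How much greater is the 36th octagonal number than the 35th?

Consecutive octagonal numbers differ by 6n − 5: here 6·36 − 5 = 211.

211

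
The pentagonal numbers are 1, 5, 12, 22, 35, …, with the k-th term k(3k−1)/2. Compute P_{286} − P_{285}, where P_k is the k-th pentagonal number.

856

Consecutive pentagonal numbers differ by 3n − 2: here 3·286 − 2 = 856.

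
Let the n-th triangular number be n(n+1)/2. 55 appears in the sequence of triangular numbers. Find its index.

10

Set n(n+1)/2 = 55, giving n² + n − 110 = 0.
The discriminant is 1 + 8·55 = 441, and √441 = 21.
So n = (-1 + 21) / 2 = 20/2 = 10.
Check: 10·11/2 = 55. ✓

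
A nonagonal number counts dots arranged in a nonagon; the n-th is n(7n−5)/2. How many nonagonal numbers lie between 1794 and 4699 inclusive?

The n-th nonagonal number is n(7n−5)/2.
Smallest index with value ≥ 1794: n = 23 (giving 1794).
Largest index with value ≤ 4699: n = 37 (giving 4699).
Indices 23 through 37: 15 terms.

15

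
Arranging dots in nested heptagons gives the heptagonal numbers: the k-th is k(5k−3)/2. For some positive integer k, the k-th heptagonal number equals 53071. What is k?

146

Set n(5n−3)/2 = 53071, giving 5n² − 3n − 106142 = 0.
So n = (3 + 1457) / 10 = 1460/10 = 146.
Check: 146·(5·146 − 3)/2 = 53071. ✓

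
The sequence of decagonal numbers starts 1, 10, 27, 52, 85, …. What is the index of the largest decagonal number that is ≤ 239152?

244

Solve n(4n−3) ≤ 239152 for integer n.
n = 244 gives 237412 ≤ 239152, while n = 245 gives 239365 > 239152; so the answer is index 244.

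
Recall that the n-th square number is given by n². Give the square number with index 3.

The 3rd square number is n² with n = 3.
3² = 9.

9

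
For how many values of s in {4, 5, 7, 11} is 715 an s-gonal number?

s = 4: P(4, 26) = 676 and P(4, 27) = 729; 715 is not s-gonal.
s = 5: P(5, 22) = 715. ✓
s = 7: P(7, 17) = 697 and P(7, 18) = 783; 715 is not s-gonal.
s = 11: P(11, 13) = 715. ✓
Hits: s ∈ {5, 11} → 2.

2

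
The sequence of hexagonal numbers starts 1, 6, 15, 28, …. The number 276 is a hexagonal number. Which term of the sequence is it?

12

Set n(2n−1) = 276, giving 2n² − n − 276 = 0.
The discriminant is 1 + 8·276 = 2209, and √2209 = 47.
So n = (1 + 47) / 4 = 48/4 = 12.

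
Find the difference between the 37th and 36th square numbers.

73

n² − (n−1)² = 2n − 1, so 37² − 36² = 2·37 − 1 = 73.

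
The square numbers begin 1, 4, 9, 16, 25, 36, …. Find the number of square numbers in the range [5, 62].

The n-th square number is n².
Smallest index with value ≥ 5: n = 3 (giving 9).
Largest index with value ≤ 62: n = 7 (giving 49).
Indices 3 through 7: 5 terms.

5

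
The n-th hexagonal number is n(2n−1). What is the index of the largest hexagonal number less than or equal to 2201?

Solve n(2n−1) ≤ 2201 for integer n.
n = 33 gives 2145 ≤ 2201, while n = 34 gives 2278 > 2201; so the answer is index 33.

33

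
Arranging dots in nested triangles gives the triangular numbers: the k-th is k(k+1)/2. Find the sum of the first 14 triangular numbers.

Σ i(i+1)/2 = (Σi² + Σi) / 2 over i = 1..14.
Σi = 105 and Σi² = 1015.
(1·1015 + 1·105) / 2 = 1120/2 = 560.

560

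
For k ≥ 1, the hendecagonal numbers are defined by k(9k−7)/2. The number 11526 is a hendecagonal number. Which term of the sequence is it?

Set n(9n−7)/2 = 11526, giving 9n² − 7n − 23052 = 0.
The discriminant is 49 + 72·11526 = 829921, and √829921 = 911.
So n = (7 + 911) / 18 = 918/18 = 51.
Check: 51·(9·51 − 7)/2 = 11526. ✓

51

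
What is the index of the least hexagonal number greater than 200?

11

Solve n(2n−1) > 200 for integer n.
The largest n with value ≤ 200 is 10 (since 190 ≤ 200 < 231), so the first above is n = 11, value 231.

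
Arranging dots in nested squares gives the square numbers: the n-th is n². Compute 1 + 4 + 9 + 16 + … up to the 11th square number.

Σ_{i=1}^{11} i² = 11·12·23/6 = 506.

506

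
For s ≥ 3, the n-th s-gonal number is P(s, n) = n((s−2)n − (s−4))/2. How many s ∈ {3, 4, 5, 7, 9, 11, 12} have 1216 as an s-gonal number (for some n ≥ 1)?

2

s = 3: P(3, 48) = 1176 and P(3, 49) = 1225; 1216 is not s-gonal.
s = 4: P(4, 34) = 1156 and P(4, 35) = 1225; 1216 is not s-gonal.
s = 5: P(5, 28) = 1162 and P(5, 29) = 1247; 1216 is not s-gonal.
s = 7: P(7, 22) = 1177 and P(7, 23) = 1288; 1216 is not s-gonal.
s = 9: P(9, 19) = 1216. ✓
s = 11: P(11, 16) = 1096 and P(11, 17) = 1241; 1216 is not s-gonal.
s = 12: P(12, 16) = 1216. ✓
Hits: s ∈ {9, 12} → 2.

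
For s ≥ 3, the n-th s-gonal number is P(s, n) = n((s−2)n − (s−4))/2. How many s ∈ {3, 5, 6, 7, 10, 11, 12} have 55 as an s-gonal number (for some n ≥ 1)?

2

s = 3: P(3, 10) = 55. ✓
s = 5: P(5, 6) = 51 and P(5, 7) = 70; 55 is not s-gonal.
s = 6: P(6, 5) = 45 and P(6, 6) = 66; 55 is not s-gonal.
s = 7: P(7, 5) = 55. ✓
s = 10: P(10, 4) = 52 and P(10, 5) = 85; 55 is not s-gonal.
s = 11: P(11, 3) = 30 and P(11, 4) = 58; 55 is not s-gonal.
s = 12: P(12, 3) = 33 and P(12, 4) = 64; 55 is not s-gonal.
Hits: s ∈ {3, 7} → 2.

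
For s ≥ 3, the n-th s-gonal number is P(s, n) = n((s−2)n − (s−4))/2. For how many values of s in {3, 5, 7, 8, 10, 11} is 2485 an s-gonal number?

s = 3: P(3, 70) = 2485. ✓
s = 5: P(5, 40) = 2380 and P(5, 41) = 2501; 2485 is not s-gonal.
s = 7: P(7, 31) = 2356 and P(7, 32) = 2512; 2485 is not s-gonal.
s = 8: P(8, 29) = 2465 and P(8, 30) = 2640; 2485 is not s-gonal.
s = 10: P(10, 25) = 2425 and P(10, 26) = 2626; 2485 is not s-gonal.
s = 11: P(11, 23) = 2300 and P(11, 24) = 2508; 2485 is not s-gonal.
Hits: s ∈ {3} → 1.

1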